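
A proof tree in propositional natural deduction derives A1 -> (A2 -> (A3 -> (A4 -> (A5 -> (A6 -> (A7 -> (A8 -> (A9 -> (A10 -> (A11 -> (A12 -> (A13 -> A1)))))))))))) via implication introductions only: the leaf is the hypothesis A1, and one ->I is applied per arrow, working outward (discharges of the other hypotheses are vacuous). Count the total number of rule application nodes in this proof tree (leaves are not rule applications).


The formula has 13 arrows (->); its innermost consequent A1 is one of the antecedents,
so the proof starts from the hypothesis leaf A1 (not a rule application) and closes one arrow per ->I.
Building A1 -> (A2 -> (A3 -> (A4 -> (A5 -> (A6 -> (A7 -> (A8 -> (A9 -> (A10 -> (A11 -> (A12 -> (A13 -> A1)))))))))))) therefore takes 13 nested implication introductions.
Total inference nodes = 13

13


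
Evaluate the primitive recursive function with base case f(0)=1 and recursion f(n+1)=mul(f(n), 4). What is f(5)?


f(0) = 1
f(1) = mul(f(0), 4) = mul(1, 4) = 4
f(2) = mul(f(1), 4) = mul(4, 4) = 16
f(3) = mul(f(2), 4) = mul(16, 4) = 64
f(4) = mul(f(3), 4) = mul(64, 4) = 256
f(5) = mul(f(4), 4) = mul(256, 4) = 1024


1024


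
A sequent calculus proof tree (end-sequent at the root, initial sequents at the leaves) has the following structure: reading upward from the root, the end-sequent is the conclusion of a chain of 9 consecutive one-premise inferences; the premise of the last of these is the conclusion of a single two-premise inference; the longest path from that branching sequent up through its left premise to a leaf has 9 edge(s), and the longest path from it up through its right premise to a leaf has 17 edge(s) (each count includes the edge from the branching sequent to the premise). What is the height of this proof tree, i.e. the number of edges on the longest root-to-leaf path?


Longest path through the left premise: 9 edges (measured from the branching sequent)
Longest path through the right premise: 17 edges
Height of the subtree rooted at the branching sequent: max(9, 17) = 17
The branching sequent sits 9 edges above the root (the chain of one-premise inferences), so height = 17 + 9 = 26

26


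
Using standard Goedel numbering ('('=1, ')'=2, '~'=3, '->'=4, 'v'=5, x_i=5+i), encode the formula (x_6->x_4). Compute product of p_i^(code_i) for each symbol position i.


Formula: (x_6->x_4)
Symbol codes: [1, 11, 4, 9, 2]
Primes: [2, 3, 5, 7, 11]
p_1^1 = 2^1 = 2
p_2^11 = 3^11 = 177147
p_3^4 = 5^4 = 625
p_4^9 = 7^9 = 40353607
p_5^2 = 11^2 = 121
Product = 1081213713408386250

1081213713408386250


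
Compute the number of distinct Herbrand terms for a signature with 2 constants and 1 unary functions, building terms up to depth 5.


Herbrand terms by depth:
Depth 0: 2 constants
Depth 1: 2 new terms (running total: 4)
Depth 2: 2 new terms (running total: 6)
Depth 3: 2 new terms (running total: 8)
Depth 4: 2 new terms (running total: 10)
Depth 5: 2 new terms (running total: 12)
Total distinct ground terms = 12

12


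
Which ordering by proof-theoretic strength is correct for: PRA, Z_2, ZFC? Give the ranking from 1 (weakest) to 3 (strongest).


Ordering by consistency strength:
1. PRA
2. Z_2
3. ZFC


PRA=1, Z_2=2, ZFC=3


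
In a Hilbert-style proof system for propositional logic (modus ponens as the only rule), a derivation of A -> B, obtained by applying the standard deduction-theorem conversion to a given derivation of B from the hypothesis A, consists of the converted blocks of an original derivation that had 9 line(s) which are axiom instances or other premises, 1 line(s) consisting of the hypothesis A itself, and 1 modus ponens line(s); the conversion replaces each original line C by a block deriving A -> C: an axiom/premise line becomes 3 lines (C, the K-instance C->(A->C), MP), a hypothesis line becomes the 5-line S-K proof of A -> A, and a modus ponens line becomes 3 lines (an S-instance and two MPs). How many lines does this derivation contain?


Deduction-theorem conversion, block by block:
- 9 axiom/premise lines -> 3 lines each = 27
- 1 hypothesis lines -> 5 lines each (identity proof A->A) = 5
- 1 MP lines -> 3 lines each (S-instance, MP, MP) = 3
Total = 27 + 5 + 3 = 35 lines.

35


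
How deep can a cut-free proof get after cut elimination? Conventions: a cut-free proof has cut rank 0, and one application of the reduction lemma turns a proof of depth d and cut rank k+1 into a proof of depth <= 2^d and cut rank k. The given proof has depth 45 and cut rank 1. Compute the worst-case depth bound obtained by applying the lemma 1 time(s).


Each rank reduction sends depth d to at most 2^d; cut rank r needs r reductions.
2_0(45) = 45
2_1(45) = 2^45 = 35184372088832
Cut-free depth bound = 35184372088832

35184372088832


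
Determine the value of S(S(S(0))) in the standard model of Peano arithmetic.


Counting successors applied to 0:
3 applications of S to 0 = 3

3


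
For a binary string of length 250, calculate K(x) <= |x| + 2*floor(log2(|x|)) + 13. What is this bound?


floor(log2(250)) = 7
2 * 7 = 14
K(x) <= 250 + 14 + 13 = 277

277


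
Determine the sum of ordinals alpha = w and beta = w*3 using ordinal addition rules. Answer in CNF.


Ordinal addition w + w*3:
Both terms have the same exponent 1.
w^e*c + w^e*d = w^e*(c+d).
Result = w^1*(1+3) = w*4

w*4


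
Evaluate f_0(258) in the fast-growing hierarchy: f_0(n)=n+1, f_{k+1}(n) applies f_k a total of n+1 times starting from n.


f_0(258) = 258 + 1 = 259

259


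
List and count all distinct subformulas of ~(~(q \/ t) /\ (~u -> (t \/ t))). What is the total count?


Formula: ~(~(q \/ t) /\ (~u -> (t \/ t)))
Subformulas found:
  1. q
  2. u
  3. t
  4. ~u
  5. (t \/ t)
  6. (q \/ t)
  7. ~(q \/ t)
  8. (~u -> (t \/ t))
  9. (~(q \/ t) /\ (~u -> (t \/ t)))
  10. ~(~(q \/ t) /\ (~u -> (t \/ t)))
Total distinct subformulas = 10

10


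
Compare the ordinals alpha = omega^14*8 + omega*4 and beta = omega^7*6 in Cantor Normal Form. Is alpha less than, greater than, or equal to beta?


Compare term by term from highest exponent:
alpha = omega^14*8 + omega*4
beta = omega^7*6
Term 1: alpha has omega^14*8, beta has omega^7*6
Term 2: alpha has omega^1*4, beta has omega^0*0
Result: alpha > beta

alpha > beta


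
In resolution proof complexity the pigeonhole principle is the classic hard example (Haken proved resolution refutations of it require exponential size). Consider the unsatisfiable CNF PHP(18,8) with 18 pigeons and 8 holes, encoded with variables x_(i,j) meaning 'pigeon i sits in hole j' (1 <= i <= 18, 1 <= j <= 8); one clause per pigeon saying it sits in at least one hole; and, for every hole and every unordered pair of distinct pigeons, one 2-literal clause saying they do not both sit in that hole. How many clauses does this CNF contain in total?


PHP(18,8): 18 pigeons, 8 holes, 18*8 = 144 variables.
- pigeon clauses: one per pigeon -> 18 clauses
- hole clauses: 8 holes * C(18,2) = 8 * 153 -> 1224 clauses
Total clauses = 18 + 1224 = 1242

1242


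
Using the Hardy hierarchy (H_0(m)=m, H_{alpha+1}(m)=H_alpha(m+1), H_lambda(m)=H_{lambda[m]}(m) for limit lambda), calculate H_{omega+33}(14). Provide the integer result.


H_{omega+33}(14):
Unwind the 33 successor steps: H_{omega+33}(14) = H_omega(14+33) = H_omega(47).
H_omega(m) = H_m(m) = m + m = 2m.
Result = 2 * 47 = 94

94


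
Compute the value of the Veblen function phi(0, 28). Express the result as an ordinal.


phi(0, 28):
phi(0, beta) = omega^beta by definition.
phi(0, 28) = omega^28

omega^28


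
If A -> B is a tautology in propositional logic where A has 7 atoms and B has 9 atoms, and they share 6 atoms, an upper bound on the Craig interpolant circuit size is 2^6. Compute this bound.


Shared atoms = 6
Craig interpolant size bound = 2^6
= 64

64


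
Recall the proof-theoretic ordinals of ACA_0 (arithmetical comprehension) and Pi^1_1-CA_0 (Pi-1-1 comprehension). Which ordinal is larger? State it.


Proof-theoretic ordinal of ACA_0 (arithmetical comprehension): epsilon_0
Proof-theoretic ordinal of Pi^1_1-CA_0 (Pi-1-1 comprehension): psi_0(Omega_omega)
Comparing: epsilon_0 < psi_0(Omega_omega).
The larger ordinal is psi_0(Omega_omega) (from Pi^1_1-CA_0 (Pi-1-1 comprehension)).

psi_0(Omega_omega)


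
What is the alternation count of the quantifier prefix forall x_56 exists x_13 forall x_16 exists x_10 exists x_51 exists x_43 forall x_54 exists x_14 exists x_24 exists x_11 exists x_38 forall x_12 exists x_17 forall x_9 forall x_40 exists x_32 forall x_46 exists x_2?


Walk the prefix and count type changes:
  position 1: forall -> exists <-- alternation
  position 2: exists -> forall <-- alternation
  position 3: forall -> exists <-- alternation
  position 4: exists -> exists
  position 5: exists -> exists
  position 6: exists -> forall <-- alternation
  position 7: forall -> exists <-- alternation
  position 8: exists -> exists
  position 9: exists -> exists
  position 10: exists -> exists
  position 11: exists -> forall <-- alternation
  position 12: forall -> exists <-- alternation
  position 13: exists -> forall <-- alternation
  position 14: forall -> forall
  position 15: forall -> exists <-- alternation
  position 16: exists -> forall <-- alternation
  position 17: forall -> exists <-- alternation
Total alternations = 11

11


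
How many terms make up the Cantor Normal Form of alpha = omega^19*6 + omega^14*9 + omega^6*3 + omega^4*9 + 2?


CNF: omega^19*6 + omega^14*9 + omega^6*3 + omega^4*9 + 2
Count the summands separated by '+':
  term 1: omega^19*6
  term 2: omega^14*9
  term 3: omega^6*3
  term 4: omega^4*9
  term 5: 2
Total terms = 5

5


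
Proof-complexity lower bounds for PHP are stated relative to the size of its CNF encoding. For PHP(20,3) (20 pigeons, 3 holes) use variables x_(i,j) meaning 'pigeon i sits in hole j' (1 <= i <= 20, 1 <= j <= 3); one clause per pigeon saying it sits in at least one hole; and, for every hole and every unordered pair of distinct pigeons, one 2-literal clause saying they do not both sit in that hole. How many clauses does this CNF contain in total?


PHP(20,3): 20 pigeons, 3 holes, 20*3 = 60 variables.
- pigeon clauses: one per pigeon -> 20 clauses
- hole clauses: 3 holes * C(20,2) = 3 * 190 -> 570 clauses
Total clauses = 20 + 570 = 590

590


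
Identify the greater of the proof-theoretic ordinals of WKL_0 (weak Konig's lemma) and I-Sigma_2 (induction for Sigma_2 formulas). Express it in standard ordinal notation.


Proof-theoretic ordinal of WKL_0 (weak Konig's lemma): omega^omega
Proof-theoretic ordinal of I-Sigma_2 (induction for Sigma_2 formulas): omega^(omega^omega)
Comparing: omega^omega < omega^(omega^omega).
The larger ordinal is omega^(omega^omega) (from I-Sigma_2 (induction for Sigma_2 formulas)).

omega^(omega^omega)


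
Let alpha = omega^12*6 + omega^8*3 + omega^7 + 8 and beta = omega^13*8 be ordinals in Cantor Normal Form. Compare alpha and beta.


Compare term by term from highest exponent:
alpha = omega^12*6 + omega^8*3 + omega^7 + 8
beta = omega^13*8
Term 1: alpha has omega^12*6, beta has omega^13*8
Term 2: alpha has omega^8*3, beta has omega^0*0
Term 3: alpha has omega^7*1, beta has omega^0*0
Term 4: alpha has omega^0*8, beta has omega^0*0
Result: alpha < beta

alpha < beta


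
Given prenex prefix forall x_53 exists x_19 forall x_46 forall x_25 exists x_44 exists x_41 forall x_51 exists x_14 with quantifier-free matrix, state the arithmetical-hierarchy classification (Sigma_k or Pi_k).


Leading quantifier is forall, so the class is Pi.
Number of quantifier blocks = alternations + 1 = 5 + 1 = 6.
Classification: Pi_6

Pi_6


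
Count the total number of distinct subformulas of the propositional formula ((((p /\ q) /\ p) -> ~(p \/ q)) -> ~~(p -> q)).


Formula: ((((p /\ q) /\ p) -> ~(p \/ q)) -> ~~(p -> q))
Subformulas found:
  1. q
  2. p
  3. (p \/ q)
  4. (p /\ q)
  5. (p -> q)
  6. ~(p \/ q)
  7. ~(p -> q)
  8. ~~(p -> q)
  9. ((p /\ q) /\ p)
  10. (((p /\ q) /\ p) -> ~(p \/ q))
  11. ((((p /\ q) /\ p) -> ~(p \/ q)) -> ~~(p -> q))
Total distinct subformulas = 11

11


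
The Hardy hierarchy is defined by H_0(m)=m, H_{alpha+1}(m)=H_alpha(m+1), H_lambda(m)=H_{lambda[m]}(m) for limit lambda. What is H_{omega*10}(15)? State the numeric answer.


H_{omega*10}(15):
For the Hardy hierarchy, H_{omega*k}(n) = 2^k * n.
2^10 = 1024.
1024 * 15 = 15360

15360


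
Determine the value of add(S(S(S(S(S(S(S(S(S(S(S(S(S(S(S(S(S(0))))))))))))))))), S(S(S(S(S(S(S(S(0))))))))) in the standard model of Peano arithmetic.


add(S^17(0), S^8(0)):
S^17(0) = 17
S^8(0) = 8
17 + 8 = 25

25


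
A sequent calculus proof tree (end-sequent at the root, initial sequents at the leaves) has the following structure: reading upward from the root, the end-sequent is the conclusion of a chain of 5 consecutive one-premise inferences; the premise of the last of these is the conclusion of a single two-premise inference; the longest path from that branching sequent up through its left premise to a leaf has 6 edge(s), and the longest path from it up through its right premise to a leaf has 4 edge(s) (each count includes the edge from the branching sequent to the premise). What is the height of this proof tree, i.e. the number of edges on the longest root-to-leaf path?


Longest path through the left premise: 6 edges (measured from the branching sequent)
Longest path through the right premise: 4 edges
Height of the subtree rooted at the branching sequent: max(6, 4) = 6
The branching sequent sits 5 edges above the root (the chain of one-premise inferences), so height = 6 + 5 = 11

11


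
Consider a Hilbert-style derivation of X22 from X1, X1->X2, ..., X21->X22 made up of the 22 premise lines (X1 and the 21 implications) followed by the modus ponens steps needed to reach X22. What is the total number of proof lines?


We have 22 premise lines: X1 and 21 implications.
Each implication is detached once by MP, giving 21 MP lines.
22 premise lines + 21 MP lines = 43 total lines.

43


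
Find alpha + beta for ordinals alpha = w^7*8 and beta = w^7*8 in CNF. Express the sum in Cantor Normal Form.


Ordinal addition w^7*8 + w^7*8:
Both terms have the same exponent 7.
w^e*c + w^e*d = w^e*(c+d).
Result = w^7*(8+8) = w^7*16

w^7*16


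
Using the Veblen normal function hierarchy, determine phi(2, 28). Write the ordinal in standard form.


phi(2, 28):
phi(2, beta) = zeta_beta (the beta-th zeta number, fixed point of epsilon).
phi(2, 28) = zeta_28

zeta_28


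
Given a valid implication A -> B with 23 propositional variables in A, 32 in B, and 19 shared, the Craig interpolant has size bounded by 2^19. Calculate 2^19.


Shared atoms = 19
Craig interpolant size bound = 2^19
= 524288

524288


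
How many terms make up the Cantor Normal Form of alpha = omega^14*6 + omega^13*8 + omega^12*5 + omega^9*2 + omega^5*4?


CNF: omega^14*6 + omega^13*8 + omega^12*5 + omega^9*2 + omega^5*4
Count the summands separated by '+':
  term 1: omega^14*6
  term 2: omega^13*8
  term 3: omega^12*5
  term 4: omega^9*2
  term 5: omega^5*4
Total terms = 5

5


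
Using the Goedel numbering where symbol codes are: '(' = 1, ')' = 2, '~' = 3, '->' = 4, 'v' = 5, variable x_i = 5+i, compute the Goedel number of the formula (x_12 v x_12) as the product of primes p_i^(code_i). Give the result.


Formula: (x_12 v x_12)
Symbol codes: [1, 17, 5, 17, 2]
Primes: [2, 3, 5, 7, 11]
p_1^1 = 2^1 = 2
p_2^17 = 3^17 = 129140163
p_3^5 = 5^5 = 3125
p_4^17 = 7^17 = 232630513987207
p_5^2 = 11^2 = 121
Product = 22719219011905529495397881250

22719219011905529495397881250


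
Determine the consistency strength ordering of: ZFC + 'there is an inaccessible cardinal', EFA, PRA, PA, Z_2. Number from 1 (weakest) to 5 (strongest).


Ordering by consistency strength:
1. EFA
2. PRA
3. PA
4. Z_2
5. ZFC + 'there is an inaccessible cardinal'


ZFC + 'there is an inaccessible cardinal'=5, EFA=1, PRA=2, PA=3, Z_2=4


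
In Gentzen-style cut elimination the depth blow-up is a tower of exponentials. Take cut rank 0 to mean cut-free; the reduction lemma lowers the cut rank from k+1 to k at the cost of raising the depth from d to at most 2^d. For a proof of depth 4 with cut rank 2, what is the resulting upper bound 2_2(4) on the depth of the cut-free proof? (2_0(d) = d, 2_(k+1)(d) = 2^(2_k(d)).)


Each rank reduction sends depth d to at most 2^d; cut rank r needs r reductions.
2_0(4) = 4
2_1(4) = 2^4 = 16
2_2(4) = 2^16 = 65536
Cut-free depth bound = 65536

65536


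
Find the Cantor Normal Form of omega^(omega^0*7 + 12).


omega^(omega^0*7 + 12):
omega^0 = 1, so the exponent is 7 + 12 = 19 (finite ordinal addition).
Result = omega^19, already a single CNF term.

omega^19


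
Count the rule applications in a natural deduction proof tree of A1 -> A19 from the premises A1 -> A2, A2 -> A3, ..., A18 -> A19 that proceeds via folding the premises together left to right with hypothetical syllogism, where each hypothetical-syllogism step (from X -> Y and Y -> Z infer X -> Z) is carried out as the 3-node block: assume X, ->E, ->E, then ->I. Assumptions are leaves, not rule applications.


There are 18 premises in the chain. The first HS step combines premises 1 and 2; each further premise needs one more HS step.
So 18 premises require 18 - 1 = 17 hypothetical-syllogism steps.
Each HS step uses 3 inference nodes (->E, ->E, ->I).
17 * 3 = 51 total inference nodes.

51


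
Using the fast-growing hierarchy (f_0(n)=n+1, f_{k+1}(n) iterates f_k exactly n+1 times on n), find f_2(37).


f_2(37) = f_1^38(37)
f_1(m) = 2m + 1.
Iterating: f_1^k(n) = 2^k*(n+1) - 1.
f_2(37) = 2^38*(37+1) - 1 = 274877906944*38 - 1 = 10445360463871

10445360463871


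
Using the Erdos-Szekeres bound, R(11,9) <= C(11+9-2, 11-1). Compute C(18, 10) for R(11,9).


R(11,9) <= C(11+9-2, 11-1) = C(18, 10)
C(18, 10) = 18! / (10! * 8!)
= 43758

43758


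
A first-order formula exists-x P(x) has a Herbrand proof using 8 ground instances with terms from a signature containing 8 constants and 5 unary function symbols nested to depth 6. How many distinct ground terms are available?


Herbrand terms by depth:
Depth 0: 8 constants
Depth 1: 40 new terms (running total: 48)
Depth 2: 200 new terms (running total: 248)
Depth 3: 1000 new terms (running total: 1248)
Depth 4: 5000 new terms (running total: 6248)
Depth 5: 25000 new terms (running total: 31248)
Depth 6: 125000 new terms (running total: 156248)
Total distinct ground terms = 156248

156248


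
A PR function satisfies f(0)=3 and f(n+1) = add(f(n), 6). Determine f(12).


f(0) = 3
f(1) = add(f(0), 6) = add(3, 6) = 9
f(2) = add(f(1), 6) = add(9, 6) = 15
f(3) = add(f(2), 6) = add(15, 6) = 21
f(4) = add(f(3), 6) = add(21, 6) = 27
f(5) = add(f(4), 6) = add(27, 6) = 33
f(6) = add(f(5), 6) = add(33, 6) = 39
f(7) = add(f(6), 6) = add(39, 6) = 45
f(8) = add(f(7), 6) = add(45, 6) = 51
f(9) = add(f(8), 6) = add(51, 6) = 57
f(10) = add(f(9), 6) = add(57, 6) = 63
f(11) = add(f(10), 6) = add(63, 6) = 69
f(12) = add(f(11), 6) = add(69, 6) = 75


75


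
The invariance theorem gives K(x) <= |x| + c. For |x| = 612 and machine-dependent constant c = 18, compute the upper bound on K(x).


K(x) <= |x| + c = 612 + 18 = 630

630


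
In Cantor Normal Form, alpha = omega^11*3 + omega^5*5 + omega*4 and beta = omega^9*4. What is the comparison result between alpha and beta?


Compare term by term from highest exponent:
alpha = omega^11*3 + omega^5*5 + omega*4
beta = omega^9*4
Term 1: alpha has omega^11*3, beta has omega^9*4
Term 2: alpha has omega^5*5, beta has omega^0*0
Term 3: alpha has omega^1*4, beta has omega^0*0
Result: alpha > beta

alpha > beta


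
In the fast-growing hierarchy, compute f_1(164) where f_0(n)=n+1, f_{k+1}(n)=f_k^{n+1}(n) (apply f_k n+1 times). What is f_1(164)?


f_1(164) = f_0^165(164)
f_0 adds 1 each time, applied 165 times.
f_1(164) = 164 + 165 = 329

329


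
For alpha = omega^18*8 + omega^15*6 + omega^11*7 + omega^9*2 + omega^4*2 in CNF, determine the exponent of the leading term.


CNF: omega^18*8 + omega^15*6 + omega^11*7 + omega^9*2 + omega^4*2
The leading term is omega^18*8, which has exponent 18.

18


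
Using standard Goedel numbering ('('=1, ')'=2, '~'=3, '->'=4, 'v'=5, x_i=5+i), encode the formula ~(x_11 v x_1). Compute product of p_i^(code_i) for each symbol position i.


Formula: ~(x_11 v x_1)
Symbol codes: [3, 1, 16, 5, 6, 2]
Primes: [2, 3, 5, 7, 11, 13]
p_1^3 = 2^3 = 8
p_2^1 = 3^1 = 3
p_3^16 = 5^16 = 152587890625
p_4^5 = 7^5 = 16807
p_5^6 = 11^6 = 1771561
p_6^2 = 13^2 = 169
Product = 18427411186021728515625000

18427411186021728515625000


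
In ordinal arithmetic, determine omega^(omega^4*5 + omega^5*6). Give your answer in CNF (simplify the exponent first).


omega^(omega^4*5 + omega^5*6):
In ordinal addition a term is absorbed by a following term of strictly larger exponent: 4 < 5, so omega^4*5 + omega^5*6 = omega^5*6.
omega raised to a CNF ordinal is a single CNF term: Result = omega^(omega^5*6)

omega^(omega^5*6)


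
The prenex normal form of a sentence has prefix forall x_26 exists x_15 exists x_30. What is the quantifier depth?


Quantifier prefix has 3 quantifier symbols.
Quantifier depth = 3

3


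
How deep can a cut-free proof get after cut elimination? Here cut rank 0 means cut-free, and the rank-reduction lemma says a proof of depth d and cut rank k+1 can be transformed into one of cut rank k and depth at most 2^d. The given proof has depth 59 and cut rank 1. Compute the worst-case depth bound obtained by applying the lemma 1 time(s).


Each rank reduction sends depth d to at most 2^d; cut rank r needs r reductions.
2_0(59) = 59
2_1(59) = 2^59 = 576460752303423488
Cut-free depth bound = 576460752303423488

576460752303423488


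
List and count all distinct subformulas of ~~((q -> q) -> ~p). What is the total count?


Formula: ~~((q -> q) -> ~p)
Subformulas found:
  1. q
  2. p
  3. ~p
  4. (q -> q)
  5. ((q -> q) -> ~p)
  6. ~((q -> q) -> ~p)
  7. ~~((q -> q) -> ~p)
Total distinct subformulas = 7

7


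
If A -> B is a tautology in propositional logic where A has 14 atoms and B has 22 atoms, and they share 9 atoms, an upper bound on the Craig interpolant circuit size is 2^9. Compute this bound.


Shared atoms = 9
Craig interpolant size bound = 2^9
= 512

512


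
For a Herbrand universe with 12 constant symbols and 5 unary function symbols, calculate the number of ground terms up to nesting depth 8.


Herbrand terms by depth:
Depth 0: 12 constants
Depth 1: 60 new terms (running total: 72)
Depth 2: 300 new terms (running total: 372)
Depth 3: 1500 new terms (running total: 1872)
Depth 4: 7500 new terms (running total: 9372)
Depth 5: 37500 new terms (running total: 46872)
Depth 6: 187500 new terms (running total: 234372)
Depth 7: 937500 new terms (running total: 1171872)
Depth 8: 4687500 new terms (running total: 5859372)
Total distinct ground terms = 5859372

5859372


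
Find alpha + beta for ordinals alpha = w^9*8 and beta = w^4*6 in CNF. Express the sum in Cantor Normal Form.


Ordinal addition w^9*8 + w^4*6:
Leading exponent of alpha (9) > leading exponent of beta (4).
Since alpha's term has higher exponent than beta's leading term,
the sum is simply alpha followed by beta.
Result = w^9*8 + w^4*6

w^9*8 + w^4*6


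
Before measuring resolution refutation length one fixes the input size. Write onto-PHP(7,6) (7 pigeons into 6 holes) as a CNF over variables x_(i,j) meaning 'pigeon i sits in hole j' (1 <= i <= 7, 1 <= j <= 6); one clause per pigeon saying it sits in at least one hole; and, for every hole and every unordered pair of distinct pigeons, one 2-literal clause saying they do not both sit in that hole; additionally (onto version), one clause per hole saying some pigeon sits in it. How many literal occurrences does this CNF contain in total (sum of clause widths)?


onto-PHP(7,6): 7 pigeons, 6 holes, 7*6 = 42 variables.
- pigeon clauses: one per pigeon -> 7 clauses of width 6 -> 42 literals
- hole clauses: 6 holes * C(7,2) = 6 * 21 -> 126 clauses of width 2 -> 252 literals
- onto clauses: one per hole -> 6 clauses of width 7 -> 42 literals
Total literal occurrences = 42 + 252 + 42 = 336

336


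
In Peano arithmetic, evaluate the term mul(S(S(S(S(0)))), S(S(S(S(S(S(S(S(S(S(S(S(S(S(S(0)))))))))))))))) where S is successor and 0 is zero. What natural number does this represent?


mul(S^4(0), S^15(0)):
S^4(0) = 4
S^15(0) = 15
4 * 15 = 60

60


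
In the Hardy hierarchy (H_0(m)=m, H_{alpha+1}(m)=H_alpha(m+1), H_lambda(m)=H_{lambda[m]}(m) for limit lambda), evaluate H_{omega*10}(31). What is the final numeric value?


H_{omega*10}(31):
For the Hardy hierarchy, H_{omega*k}(n) = 2^k * n.
2^10 = 1024.
1024 * 31 = 31744

31744


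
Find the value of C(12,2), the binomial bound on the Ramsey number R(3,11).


R(3,11) <= C(3+11-2, 3-1) = C(12, 2)
C(12, 2) = 12! / (2! * 10!)
= 66

66


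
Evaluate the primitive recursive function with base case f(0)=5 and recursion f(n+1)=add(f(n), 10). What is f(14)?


f(0) = 5
f(1) = add(f(0), 10) = add(5, 10) = 15
f(2) = add(f(1), 10) = add(15, 10) = 25
f(3) = add(f(2), 10) = add(25, 10) = 35
f(4) = add(f(3), 10) = add(35, 10) = 45
f(5) = add(f(4), 10) = add(45, 10) = 55
f(6) = add(f(5), 10) = add(55, 10) = 65
f(7) = add(f(6), 10) = add(65, 10) = 75
f(8) = add(f(7), 10) = add(75, 10) = 85
f(9) = add(f(8), 10) = add(85, 10) = 95
f(10) = add(f(9), 10) = add(95, 10) = 105
f(11) = add(f(10), 10) = add(105, 10) = 115
f(12) = add(f(11), 10) = add(115, 10) = 125
f(13) = add(f(12), 10) = add(125, 10) = 135
f(14) = add(f(13), 10) = add(135, 10) = 145


145


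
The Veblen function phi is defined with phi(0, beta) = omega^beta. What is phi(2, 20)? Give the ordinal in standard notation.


phi(2, 20):
phi(2, beta) = zeta_beta (the beta-th zeta number, fixed point of epsilon).
phi(2, 20) = zeta_20

zeta_20


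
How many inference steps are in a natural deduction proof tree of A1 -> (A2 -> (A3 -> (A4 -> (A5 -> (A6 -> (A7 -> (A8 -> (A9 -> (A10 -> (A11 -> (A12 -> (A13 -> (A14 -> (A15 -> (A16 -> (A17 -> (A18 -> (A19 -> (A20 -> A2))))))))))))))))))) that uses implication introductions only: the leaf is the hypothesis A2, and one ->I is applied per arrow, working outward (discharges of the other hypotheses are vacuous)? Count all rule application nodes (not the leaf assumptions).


The formula has 20 arrows (->); its innermost consequent A2 is one of the antecedents,
so the proof starts from the hypothesis leaf A2 (not a rule application) and closes one arrow per ->I.
Building A1 -> (A2 -> (A3 -> (A4 -> (A5 -> (A6 -> (A7 -> (A8 -> (A9 -> (A10 -> (A11 -> (A12 -> (A13 -> (A14 -> (A15 -> (A16 -> (A17 -> (A18 -> (A19 -> (A20 -> A2))))))))))))))))))) therefore takes 20 nested implication introductions.
Total inference nodes = 20

20


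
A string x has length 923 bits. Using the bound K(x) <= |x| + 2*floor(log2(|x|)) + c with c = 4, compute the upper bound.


floor(log2(923)) = 9
2 * 9 = 18
K(x) <= 923 + 18 + 4 = 945

945


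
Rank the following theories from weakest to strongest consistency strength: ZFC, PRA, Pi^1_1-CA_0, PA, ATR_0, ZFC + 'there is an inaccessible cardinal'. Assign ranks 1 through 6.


Ordering by consistency strength:
1. PRA
2. PA
3. ATR_0
4. Pi^1_1-CA_0
5. ZFC
6. ZFC + 'there is an inaccessible cardinal'


ZFC=5, PRA=1, Pi^1_1-CA_0=4, PA=2, ATR_0=3, ZFC + 'there is an inaccessible cardinal'=6


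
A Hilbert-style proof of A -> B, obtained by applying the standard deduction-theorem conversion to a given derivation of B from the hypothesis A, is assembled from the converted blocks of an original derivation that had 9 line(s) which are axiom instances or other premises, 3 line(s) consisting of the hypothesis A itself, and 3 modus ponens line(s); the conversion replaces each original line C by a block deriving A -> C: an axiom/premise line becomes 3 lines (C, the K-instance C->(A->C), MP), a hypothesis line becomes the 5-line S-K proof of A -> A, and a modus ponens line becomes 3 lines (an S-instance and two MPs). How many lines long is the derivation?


Deduction-theorem conversion, block by block:
- 9 axiom/premise lines -> 3 lines each = 27
- 3 hypothesis lines -> 5 lines each (identity proof A->A) = 15
- 3 MP lines -> 3 lines each (S-instance, MP, MP) = 9
Total = 27 + 15 + 9 = 51 lines.

51


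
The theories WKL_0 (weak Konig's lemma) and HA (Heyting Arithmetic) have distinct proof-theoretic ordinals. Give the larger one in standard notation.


Proof-theoretic ordinal of WKL_0 (weak Konig's lemma): omega^omega
Proof-theoretic ordinal of HA (Heyting Arithmetic): epsilon_0
Comparing: omega^omega < epsilon_0.
The larger ordinal is epsilon_0 (from HA (Heyting Arithmetic)).

epsilon_0


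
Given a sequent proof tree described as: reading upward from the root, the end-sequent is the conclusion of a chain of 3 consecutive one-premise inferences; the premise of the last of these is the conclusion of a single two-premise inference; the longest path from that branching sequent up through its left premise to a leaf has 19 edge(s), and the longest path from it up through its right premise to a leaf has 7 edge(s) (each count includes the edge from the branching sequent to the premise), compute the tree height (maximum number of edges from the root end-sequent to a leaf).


Longest path through the left premise: 19 edges (measured from the branching sequent)
Longest path through the right premise: 7 edges
Height of the subtree rooted at the branching sequent: max(19, 7) = 19
The branching sequent sits 3 edges above the root (the chain of one-premise inferences), so height = 19 + 3 = 22

22


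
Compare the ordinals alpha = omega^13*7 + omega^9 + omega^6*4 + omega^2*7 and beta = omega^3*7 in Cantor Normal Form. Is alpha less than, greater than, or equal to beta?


Compare term by term from highest exponent:
alpha = omega^13*7 + omega^9 + omega^6*4 + omega^2*7
beta = omega^3*7
Term 1: alpha has omega^13*7, beta has omega^3*7
Term 2: alpha has omega^9*1, beta has omega^0*0
Term 3: alpha has omega^6*4, beta has omega^0*0
Term 4: alpha has omega^2*7, beta has omega^0*0
Result: alpha > beta

alpha > beta


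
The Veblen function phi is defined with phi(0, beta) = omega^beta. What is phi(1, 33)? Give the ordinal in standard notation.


phi(1, 33):
phi(1, beta) = epsilon_beta (the beta-th epsilon number).
phi(1, 33) = epsilon_33

epsilon_33


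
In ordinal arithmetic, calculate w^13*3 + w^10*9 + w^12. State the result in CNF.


Ordinal addition (w^13*3 + w^10*9) + w^12:
alpha's leading term has exponent 13 > beta's exponent 12, so it survives.
alpha's tail term has exponent 10 < beta's exponent 12, so it is absorbed by beta.
In ordinal addition, any term followed by a strictly larger-exponent term is absorbed.
Result = w^13*3 + w^12

w^13*3 + w^12


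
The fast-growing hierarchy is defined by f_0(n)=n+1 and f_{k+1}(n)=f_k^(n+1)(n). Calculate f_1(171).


f_1(171) = f_0^172(171)
f_0 adds 1 each time, applied 172 times.
f_1(171) = 171 + 172 = 343

343


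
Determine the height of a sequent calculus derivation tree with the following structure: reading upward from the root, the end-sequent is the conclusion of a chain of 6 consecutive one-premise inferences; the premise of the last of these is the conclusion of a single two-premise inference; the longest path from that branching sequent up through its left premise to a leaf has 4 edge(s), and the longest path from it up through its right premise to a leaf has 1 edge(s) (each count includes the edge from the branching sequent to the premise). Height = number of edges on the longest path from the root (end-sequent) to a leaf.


Longest path through the left premise: 4 edges (measured from the branching sequent)
Longest path through the right premise: 1 edges
Height of the subtree rooted at the branching sequent: max(4, 1) = 4
The branching sequent sits 6 edges above the root (the chain of one-premise inferences), so height = 4 + 6 = 10

10


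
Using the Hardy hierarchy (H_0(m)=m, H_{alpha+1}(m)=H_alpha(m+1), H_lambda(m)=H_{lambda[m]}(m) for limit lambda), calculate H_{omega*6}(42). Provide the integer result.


H_{omega*6}(42):
For the Hardy hierarchy, H_{omega*k}(n) = 2^k * n.
2^6 = 64.
64 * 42 = 2688

2688


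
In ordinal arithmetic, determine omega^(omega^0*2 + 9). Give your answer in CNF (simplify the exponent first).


omega^(omega^0*2 + 9):
omega^0 = 1, so the exponent is 2 + 9 = 11 (finite ordinal addition).
Result = omega^11, already a single CNF term.

omega^11


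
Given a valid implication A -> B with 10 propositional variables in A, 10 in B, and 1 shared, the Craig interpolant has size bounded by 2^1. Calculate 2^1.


Shared atoms = 1
Craig interpolant size bound = 2^1
= 2

2


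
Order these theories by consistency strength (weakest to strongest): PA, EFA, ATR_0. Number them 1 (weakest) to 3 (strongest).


Ordering by consistency strength:
1. EFA
2. PA
3. ATR_0


PA=2, EFA=1, ATR_0=3


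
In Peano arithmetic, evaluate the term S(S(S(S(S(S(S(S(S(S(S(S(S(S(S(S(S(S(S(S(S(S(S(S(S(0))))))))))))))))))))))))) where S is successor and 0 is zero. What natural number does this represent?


Counting successors applied to 0:
25 applications of S to 0 = 25

25


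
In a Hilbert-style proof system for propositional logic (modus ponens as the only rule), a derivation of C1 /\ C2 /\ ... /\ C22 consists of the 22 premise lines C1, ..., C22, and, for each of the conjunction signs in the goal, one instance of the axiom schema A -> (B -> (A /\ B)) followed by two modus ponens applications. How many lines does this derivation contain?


Conjoining 22 premises:
- 22 premise lines
- the goal has 21 conjunction signs; each costs 1 axiom instance + 2 MP = 3 lines: 3 * 21 = 63
Total = 22 + 63 = 85 lines.

85


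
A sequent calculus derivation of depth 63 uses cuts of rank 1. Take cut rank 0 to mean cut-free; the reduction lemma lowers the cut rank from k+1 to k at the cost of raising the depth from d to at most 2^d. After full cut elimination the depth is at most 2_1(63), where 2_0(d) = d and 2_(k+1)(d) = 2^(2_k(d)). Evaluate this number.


Each rank reduction sends depth d to at most 2^d; cut rank r needs r reductions.
2_0(63) = 63
2_1(63) = 2^63 = 9223372036854775808
Cut-free depth bound = 9223372036854775808

9223372036854775808


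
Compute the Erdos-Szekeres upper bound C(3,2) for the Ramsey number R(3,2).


R(3,2) <= C(3+2-2, 3-1) = C(3, 2)
C(3, 2) = 3! / (2! * 1!)
= 3

3


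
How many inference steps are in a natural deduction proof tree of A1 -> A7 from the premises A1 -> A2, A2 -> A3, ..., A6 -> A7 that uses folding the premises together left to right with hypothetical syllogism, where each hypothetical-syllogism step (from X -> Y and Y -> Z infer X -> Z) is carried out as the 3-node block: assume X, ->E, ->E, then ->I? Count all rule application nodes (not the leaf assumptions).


There are 6 premises in the chain. The first HS step combines premises 1 and 2; each further premise needs one more HS step.
So 6 premises require 6 - 1 = 5 hypothetical-syllogism steps.
Each HS step uses 3 inference nodes (->E, ->E, ->I).
5 * 3 = 15 total inference nodes.

15


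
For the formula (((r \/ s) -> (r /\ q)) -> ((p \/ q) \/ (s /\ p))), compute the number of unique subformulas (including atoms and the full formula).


Formula: (((r \/ s) -> (r /\ q)) -> ((p \/ q) \/ (s /\ p)))
Subformulas found:
  1. q
  2. s
  3. r
  4. p
  5. (s /\ p)
  6. (r \/ s)
  7. (p \/ q)
  8. (r /\ q)
  9. ((r \/ s) -> (r /\ q))
  10. ((p \/ q) \/ (s /\ p))
  11. (((r \/ s) -> (r /\ q)) -> ((p \/ q) \/ (s /\ p)))
Total distinct subformulas = 11

11


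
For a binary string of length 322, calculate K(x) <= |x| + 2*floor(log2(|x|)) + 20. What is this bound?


floor(log2(322)) = 8
2 * 8 = 16
K(x) <= 322 + 16 + 20 = 358

358


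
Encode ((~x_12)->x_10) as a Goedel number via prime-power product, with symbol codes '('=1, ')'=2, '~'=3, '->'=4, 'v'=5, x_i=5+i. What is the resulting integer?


Formula: ((~x_12)->x_10)
Symbol codes: [1, 1, 3, 17, 2, 4, 15, 2]
Primes: [2, 3, 5, 7, 11, 13, 17, 19]
p_1^1 = 2^1 = 2
p_2^1 = 3^1 = 3
p_3^3 = 5^3 = 125
p_4^17 = 7^17 = 232630513987207
p_5^2 = 11^2 = 121
p_6^4 = 13^4 = 28561
p_7^15 = 17^15 = 2862423051509815793
p_8^2 = 19^2 = 361
Product = 623056951377034489342815232480512700866893250

623056951377034489342815232480512700866893250


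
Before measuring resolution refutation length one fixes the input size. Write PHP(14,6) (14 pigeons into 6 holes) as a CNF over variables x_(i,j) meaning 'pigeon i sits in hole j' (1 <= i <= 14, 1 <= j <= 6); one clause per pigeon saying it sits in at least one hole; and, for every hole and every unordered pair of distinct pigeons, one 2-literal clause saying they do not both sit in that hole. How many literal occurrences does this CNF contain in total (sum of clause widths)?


PHP(14,6): 14 pigeons, 6 holes, 14*6 = 84 variables.
- pigeon clauses: one per pigeon -> 14 clauses of width 6 -> 84 literals
- hole clauses: 6 holes * C(14,2) = 6 * 91 -> 546 clauses of width 2 -> 1092 literals
Total literal occurrences = 84 + 1092 = 1176

1176


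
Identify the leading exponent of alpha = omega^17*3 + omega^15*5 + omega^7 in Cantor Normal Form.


CNF: omega^17*3 + omega^15*5 + omega^7
The leading term is omega^17*3, which has exponent 17.

17


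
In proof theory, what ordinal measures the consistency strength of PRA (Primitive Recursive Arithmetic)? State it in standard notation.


The proof-theoretic ordinal of PRA (Primitive Recursive Arithmetic) is a standard result in ordinal analysis.
This ordinal is the supremum of order types of primitive recursive well-orderings
that the theory can prove to be well-ordered.
For PRA (Primitive Recursive Arithmetic), the proof-theoretic ordinal is omega^omega.

omega^omega


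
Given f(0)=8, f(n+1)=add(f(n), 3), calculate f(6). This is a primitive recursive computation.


f(0) = 8
f(1) = add(f(0), 3) = add(8, 3) = 11
f(2) = add(f(1), 3) = add(11, 3) = 14
f(3) = add(f(2), 3) = add(14, 3) = 17
f(4) = add(f(3), 3) = add(17, 3) = 20
f(5) = add(f(4), 3) = add(20, 3) = 23
f(6) = add(f(5), 3) = add(23, 3) = 26


26


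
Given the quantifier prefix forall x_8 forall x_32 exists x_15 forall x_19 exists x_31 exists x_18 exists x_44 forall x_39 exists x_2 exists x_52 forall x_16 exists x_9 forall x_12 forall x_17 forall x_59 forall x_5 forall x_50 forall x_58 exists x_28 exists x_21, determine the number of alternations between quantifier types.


Walk the prefix and count type changes:
  position 1: forall -> forall
  position 2: forall -> exists <-- alternation
  position 3: exists -> forall <-- alternation
  position 4: forall -> exists <-- alternation
  position 5: exists -> exists
  position 6: exists -> exists
  position 7: exists -> forall <-- alternation
  position 8: forall -> exists <-- alternation
  position 9: exists -> exists
  position 10: exists -> forall <-- alternation
  position 11: forall -> exists <-- alternation
  position 12: exists -> forall <-- alternation
  position 13: forall -> forall
  position 14: forall -> forall
  position 15: forall -> forall
  position 16: forall -> forall
  position 17: forall -> forall
  position 18: forall -> exists <-- alternation
  position 19: exists -> exists
Total alternations = 9

9


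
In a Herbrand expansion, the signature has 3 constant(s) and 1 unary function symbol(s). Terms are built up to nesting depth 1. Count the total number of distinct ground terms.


Herbrand terms by depth:
Depth 0: 3 constants
Depth 1: 3 new terms (running total: 6)
Total distinct ground terms = 6

6


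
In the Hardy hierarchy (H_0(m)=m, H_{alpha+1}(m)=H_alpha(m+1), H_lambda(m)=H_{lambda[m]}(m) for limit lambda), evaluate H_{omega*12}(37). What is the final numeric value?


H_{omega*12}(37):
For the Hardy hierarchy, H_{omega*k}(n) = 2^k * n.
2^12 = 4096.
4096 * 37 = 151552

151552


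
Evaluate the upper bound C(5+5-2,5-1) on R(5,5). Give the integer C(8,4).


R(5,5) <= C(5+5-2, 5-1) = C(8, 4)
C(8, 4) = 8! / (4! * 4!)
= 70

70


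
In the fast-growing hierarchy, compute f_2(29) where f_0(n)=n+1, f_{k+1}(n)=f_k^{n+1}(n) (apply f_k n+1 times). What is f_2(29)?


f_2(29) = f_1^30(29)
f_1(m) = 2m + 1.
Iterating: f_1^k(n) = 2^k*(n+1) - 1.
f_2(29) = 2^30*(29+1) - 1 = 1073741824*30 - 1 = 32212254719

32212254719
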